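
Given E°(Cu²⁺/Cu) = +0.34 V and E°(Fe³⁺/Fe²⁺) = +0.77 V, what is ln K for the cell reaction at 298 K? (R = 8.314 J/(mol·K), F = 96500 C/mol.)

ln K = 33.5

E°_cell = +0.77 − (+0.34) = 0.43 V, with n = 2 electrons transferred.
At equilibrium E = 0, so the Nernst equation gives ln K = nFE°/RT = (2)(96500)(0.43)/((8.314)(298)) = 33.50.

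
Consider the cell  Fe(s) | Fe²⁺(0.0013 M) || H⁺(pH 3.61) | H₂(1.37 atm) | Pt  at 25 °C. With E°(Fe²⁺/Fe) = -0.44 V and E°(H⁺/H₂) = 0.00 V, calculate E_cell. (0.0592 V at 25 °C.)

The hydrogen couple is the cathode, so E°_cell = 0.44 V; n = 2.
[H⁺] = 10^(−3.61) = 2.5 × 10^-4 M, and Q = [Fe²⁺]·P(H₂) / [H⁺]^2 = 2.96 × 10^4.
E = E° − (0.0592/2) log Q = 0.44 − (0.0592/2)(4.471) = 0.308 V.

0.31 V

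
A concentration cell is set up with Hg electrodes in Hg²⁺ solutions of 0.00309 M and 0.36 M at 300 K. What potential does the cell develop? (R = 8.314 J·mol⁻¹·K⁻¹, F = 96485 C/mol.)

Both half-cells are Hg²⁺/Hg, so E°_cell = 0. The concentrated side is the cathode; the cell reaction moves Hg²⁺ from high to low concentration with n = 2.
Q = [Hg²⁺]_dilute/[Hg²⁺]_conc = 0.00309/0.36 = 0.00858.
E = 0 − (RT/nF) ln Q = −((8.314×300)/(2×96485))(-4.758) = 0.0615 V.

0.061 V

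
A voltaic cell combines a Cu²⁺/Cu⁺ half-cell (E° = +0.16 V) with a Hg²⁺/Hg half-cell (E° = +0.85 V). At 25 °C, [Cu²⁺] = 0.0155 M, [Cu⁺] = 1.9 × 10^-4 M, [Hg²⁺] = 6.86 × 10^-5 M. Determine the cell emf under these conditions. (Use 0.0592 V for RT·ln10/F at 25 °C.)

0.454 V

The Hg²⁺/Hg couple has the higher reduction potential and acts as the cathode, so E°_cell = +0.85 − (+0.16) = 0.69 V.
Balancing electrons gives n = 2; the reaction quotient is Q = [Cu²⁺]^2/([Cu⁺]^2·[Hg²⁺]) = 9.7 × 10^7.
At 25 °C, E = E° − (0.0592/n) log Q = 0.69 − (0.0592/2)(7.987) = 0.690 − 0.236 = 0.454 V.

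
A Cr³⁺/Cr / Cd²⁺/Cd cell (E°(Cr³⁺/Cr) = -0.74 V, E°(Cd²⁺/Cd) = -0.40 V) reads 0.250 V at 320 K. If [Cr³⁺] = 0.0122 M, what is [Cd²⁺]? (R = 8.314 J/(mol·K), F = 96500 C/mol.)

7.7 × 10^-5 M

From the Nernst equation, ln Q = nF(E° − E)/RT = 6×96500×(0.34 − 0.250)/(8.314×320) = 19.587, so Q = 3.21 × 10^8.
With Q = [Cr³⁺]^2/[Cd²⁺]^3 and the known concentrations, [Cd²⁺]^3 in the denominator gives [Cd²⁺] = 7.7 × 10^-5 M.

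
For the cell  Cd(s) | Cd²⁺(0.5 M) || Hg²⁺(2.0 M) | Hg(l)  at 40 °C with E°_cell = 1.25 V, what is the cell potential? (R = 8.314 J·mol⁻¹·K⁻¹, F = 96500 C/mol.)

Balancing electrons gives n = 2; the reaction quotient is Q = [Cd²⁺]/[Hg²⁺] = 0.250.
E = E° − (RT/nF) ln Q = 1.25 − (8.314×313)/(2×96500) × (-1.386) = 1.250 + 0.019 = 1.269 V.

1.27 V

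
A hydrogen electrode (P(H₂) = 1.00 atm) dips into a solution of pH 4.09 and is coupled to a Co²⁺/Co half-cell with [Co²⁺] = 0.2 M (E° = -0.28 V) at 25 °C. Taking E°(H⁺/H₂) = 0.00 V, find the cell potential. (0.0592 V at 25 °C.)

The hydrogen couple is the cathode, so E°_cell = 0.28 V; n = 2.
[H⁺] = 10^(−4.09) = 8.1 × 10^-5 M, and Q = [Co²⁺]·P(H₂) / [H⁺]^2 = 3.03 × 10^7.
E = E° − (0.0592/2) log Q = 0.28 − (0.0592/2)(7.481) = 0.059 V.

0.059 V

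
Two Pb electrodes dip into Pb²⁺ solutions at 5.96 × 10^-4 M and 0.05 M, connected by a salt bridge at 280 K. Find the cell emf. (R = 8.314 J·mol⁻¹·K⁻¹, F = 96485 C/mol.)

Both half-cells are Pb²⁺/Pb, so E°_cell = 0. The concentrated side is the cathode; the cell reaction moves Pb²⁺ from high to low concentration with n = 2.
Q = [Pb²⁺]_dilute/[Pb²⁺]_conc = 5.96 × 10^-4/0.05 = 0.0119.
E = 0 − (RT/nF) ln Q = −((8.314×280)/(2×96485))(-4.430) = 0.0534 V.

0.053 V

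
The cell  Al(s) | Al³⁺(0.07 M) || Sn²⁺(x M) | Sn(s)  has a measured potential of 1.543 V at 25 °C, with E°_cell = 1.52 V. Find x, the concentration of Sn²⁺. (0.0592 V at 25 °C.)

From the Nernst equation, log Q = n(E° − E)/0.0592 = 6(1.52 − 1.543)/0.0592 = -2.331, so Q = 0.00467.
With Q = [Al³⁺]^2/[Sn²⁺]^3 and the known concentrations, [Sn²⁺]^3 in the denominator gives [Sn²⁺] = 1.0 M.

1.0 M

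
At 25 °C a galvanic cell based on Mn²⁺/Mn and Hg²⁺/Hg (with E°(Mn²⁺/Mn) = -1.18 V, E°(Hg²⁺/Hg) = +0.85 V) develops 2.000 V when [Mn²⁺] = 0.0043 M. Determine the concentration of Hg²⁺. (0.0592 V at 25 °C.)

From the Nernst equation, log Q = n(E° − E)/0.0592 = 2(2.03 − 2.000)/0.0592 = 1.014, so Q = 10.3.
With Q = [Mn²⁺]/[Hg²⁺] and the known concentrations, [Hg²⁺] in the denominator gives [Hg²⁺] = 4.2 × 10^-4 M.

4.2 × 10^-4 M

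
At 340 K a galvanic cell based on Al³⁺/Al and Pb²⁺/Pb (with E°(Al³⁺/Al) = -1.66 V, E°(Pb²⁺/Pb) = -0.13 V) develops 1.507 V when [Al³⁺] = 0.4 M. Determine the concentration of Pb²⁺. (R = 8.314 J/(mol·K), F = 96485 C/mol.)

0.11 M

From the Nernst equation, ln Q = nF(E° − E)/RT = 6×96485×(1.53 − 1.507)/(8.314×340) = 4.710, so Q = 111.
With Q = [Al³⁺]^2/[Pb²⁺]^3 and the known concentrations, [Pb²⁺]^3 in the denominator gives [Pb²⁺] = 0.11 M.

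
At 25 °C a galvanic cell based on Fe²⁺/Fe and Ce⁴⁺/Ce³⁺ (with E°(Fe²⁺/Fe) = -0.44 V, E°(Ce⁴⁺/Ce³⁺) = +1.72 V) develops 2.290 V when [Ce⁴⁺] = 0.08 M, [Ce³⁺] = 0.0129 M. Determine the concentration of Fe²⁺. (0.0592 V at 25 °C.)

From the Nernst equation, log Q = n(E° − E)/0.0592 = 2(2.16 − 2.290)/0.0592 = -4.392, so Q = 4.06 × 10^-5.
With Q = [Fe²⁺]·[Ce³⁺]^2/[Ce⁴⁺]^2 and the known concentrations, [Fe²⁺] in the numerator gives [Fe²⁺] = 0.0016 M.

0.0016 M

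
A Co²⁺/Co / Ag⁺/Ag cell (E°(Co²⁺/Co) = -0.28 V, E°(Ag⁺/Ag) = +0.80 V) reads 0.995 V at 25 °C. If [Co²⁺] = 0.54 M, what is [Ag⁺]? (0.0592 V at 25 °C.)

0.027 M

From the Nernst equation, log Q = n(E° − E)/0.0592 = 2(1.08 − 0.995)/0.0592 = 2.872, so Q = 744.
With Q = [Co²⁺]/[Ag⁺]^2 and the known concentrations, [Ag⁺]^2 in the denominator gives [Ag⁺] = 0.027 M.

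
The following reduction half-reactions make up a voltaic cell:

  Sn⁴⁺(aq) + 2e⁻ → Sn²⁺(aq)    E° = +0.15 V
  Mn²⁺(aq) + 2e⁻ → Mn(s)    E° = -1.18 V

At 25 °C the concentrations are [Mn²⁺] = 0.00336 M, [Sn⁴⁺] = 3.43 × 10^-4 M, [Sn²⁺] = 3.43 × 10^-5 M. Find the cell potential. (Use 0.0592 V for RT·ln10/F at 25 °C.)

1.43 V

The Sn⁴⁺/Sn²⁺ couple has the higher reduction potential and acts as the cathode, so E°_cell = +0.15 − (-1.18) = 1.33 V.
Balancing electrons gives n = 2; the reaction quotient is Q = [Mn²⁺]·[Sn²⁺]/[Sn⁴⁺] = 3.36 × 10^-4.
At 25 °C, E = E° − (0.0592/n) log Q = 1.33 − (0.0592/2)(-3.474) = 1.330 + 0.103 = 1.433 V.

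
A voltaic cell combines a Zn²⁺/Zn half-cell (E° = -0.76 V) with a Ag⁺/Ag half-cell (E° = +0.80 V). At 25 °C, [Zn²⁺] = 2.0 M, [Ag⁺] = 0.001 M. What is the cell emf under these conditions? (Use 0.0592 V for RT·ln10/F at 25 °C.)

The Ag⁺/Ag couple has the higher reduction potential and acts as the cathode, so E°_cell = +0.80 − (-0.76) = 1.56 V.
Balancing electrons gives n = 2; the reaction quotient is Q = [Zn²⁺]/[Ag⁺]^2 = 2 × 10^6.
At 25 °C, E = E° − (0.0592/n) log Q = 1.56 − (0.0592/2)(6.301) = 1.560 − 0.187 = 1.373 V.

1.37 V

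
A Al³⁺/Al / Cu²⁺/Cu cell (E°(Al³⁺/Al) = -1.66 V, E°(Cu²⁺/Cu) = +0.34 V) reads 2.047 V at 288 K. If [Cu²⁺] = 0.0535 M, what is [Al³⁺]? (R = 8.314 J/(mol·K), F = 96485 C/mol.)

From the Nernst equation, ln Q = nF(E° − E)/RT = 6×96485×(2.00 − 2.047)/(8.314×288) = -11.363, so Q = 1.16 × 10^-5.
With Q = [Al³⁺]^2/[Cu²⁺]^3 and the known concentrations, [Al³⁺]^2 in the numerator gives [Al³⁺] = 4.2 × 10^-5 M.

4.2 × 10^-5 M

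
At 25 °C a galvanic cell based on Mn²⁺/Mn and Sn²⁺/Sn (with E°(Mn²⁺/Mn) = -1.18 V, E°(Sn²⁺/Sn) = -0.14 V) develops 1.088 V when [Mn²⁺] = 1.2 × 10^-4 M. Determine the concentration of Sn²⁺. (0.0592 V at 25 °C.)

0.005 M

From the Nernst equation, log Q = n(E° − E)/0.0592 = 2(1.04 − 1.088)/0.0592 = -1.622, so Q = 0.0239.
With Q = [Mn²⁺]/[Sn²⁺] and the known concentrations, [Sn²⁺] in the denominator gives [Sn²⁺] = 0.005 M.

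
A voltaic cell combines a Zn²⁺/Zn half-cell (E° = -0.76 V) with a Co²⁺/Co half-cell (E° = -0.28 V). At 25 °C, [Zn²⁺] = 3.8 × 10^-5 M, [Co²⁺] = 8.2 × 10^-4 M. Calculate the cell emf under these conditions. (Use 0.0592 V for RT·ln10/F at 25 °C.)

The Co²⁺/Co couple has the higher reduction potential and acts as the cathode, so E°_cell = -0.28 − (-0.76) = 0.48 V.
Balancing electrons gives n = 2; the reaction quotient is Q = [Zn²⁺]/[Co²⁺] = 0.0463.
At 25 °C, E = E° − (0.0592/n) log Q = 0.48 − (0.0592/2)(-1.334) = 0.480 + 0.039 = 0.519 V.

0.519 V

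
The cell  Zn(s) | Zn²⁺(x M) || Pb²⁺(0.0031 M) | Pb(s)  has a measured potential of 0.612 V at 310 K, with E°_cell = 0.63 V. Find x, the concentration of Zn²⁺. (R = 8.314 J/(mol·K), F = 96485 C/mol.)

From the Nernst equation, ln Q = nF(E° − E)/RT = 2×96485×(0.63 − 0.612)/(8.314×310) = 1.348, so Q = 3.85.
With Q = [Zn²⁺]/[Pb²⁺] and the known concentrations, [Zn²⁺] in the numerator gives [Zn²⁺] = 0.012 M.

0.012 M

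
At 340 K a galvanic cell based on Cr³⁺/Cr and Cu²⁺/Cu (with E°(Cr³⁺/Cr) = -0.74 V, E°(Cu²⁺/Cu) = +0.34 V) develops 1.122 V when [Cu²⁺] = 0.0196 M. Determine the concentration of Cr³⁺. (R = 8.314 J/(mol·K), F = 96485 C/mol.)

From the Nernst equation, ln Q = nF(E° − E)/RT = 6×96485×(1.08 − 1.122)/(8.314×340) = -8.601, so Q = 1.84 × 10^-4.
With Q = [Cr³⁺]^2/[Cu²⁺]^3 and the known concentrations, [Cr³⁺]^2 in the numerator gives [Cr³⁺] = 3.7 × 10^-5 M.

3.7 × 10^-5 M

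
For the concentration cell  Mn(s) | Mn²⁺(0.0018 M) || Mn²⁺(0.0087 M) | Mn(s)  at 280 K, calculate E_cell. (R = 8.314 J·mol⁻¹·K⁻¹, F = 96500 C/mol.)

Both half-cells are Mn²⁺/Mn, so E°_cell = 0. The concentrated side is the cathode; the cell reaction moves Mn²⁺ from high to low concentration with n = 2.
Q = [Mn²⁺]_dilute/[Mn²⁺]_conc = 0.0018/0.0087 = 0.207.
E = 0 − (RT/nF) ln Q = −((8.314×280)/(2×96500))(-1.576) = 0.0190 V.

0.019 V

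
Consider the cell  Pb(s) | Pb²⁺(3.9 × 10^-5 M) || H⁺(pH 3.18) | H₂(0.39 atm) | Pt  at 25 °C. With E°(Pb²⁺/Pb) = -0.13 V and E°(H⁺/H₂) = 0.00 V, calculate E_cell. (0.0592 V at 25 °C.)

0.084 V

The hydrogen couple is the cathode, so E°_cell = 0.13 V; n = 2.
[H⁺] = 10^(−3.18) = 6.6 × 10^-4 M, and Q = [Pb²⁺]·P(H₂) / [H⁺]^2 = 34.8.
E = E° − (0.0592/2) log Q = 0.13 − (0.0592/2)(1.542) = 0.084 V.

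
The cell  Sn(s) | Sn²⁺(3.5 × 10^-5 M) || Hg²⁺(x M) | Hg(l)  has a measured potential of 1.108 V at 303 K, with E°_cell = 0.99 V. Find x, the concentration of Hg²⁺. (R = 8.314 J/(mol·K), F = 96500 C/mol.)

From the Nernst equation, ln Q = nF(E° − E)/RT = 2×96500×(0.99 − 1.108)/(8.314×303) = -9.040, so Q = 1.19 × 10^-4.
With Q = [Sn²⁺]/[Hg²⁺] and the known concentrations, [Hg²⁺] in the denominator gives [Hg²⁺] = 0.3 M.

0.3 M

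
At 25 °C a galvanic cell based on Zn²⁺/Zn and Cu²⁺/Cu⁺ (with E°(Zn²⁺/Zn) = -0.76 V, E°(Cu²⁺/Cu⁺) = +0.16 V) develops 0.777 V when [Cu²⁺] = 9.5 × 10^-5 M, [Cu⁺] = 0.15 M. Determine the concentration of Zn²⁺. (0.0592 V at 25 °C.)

From the Nernst equation, log Q = n(E° − E)/0.0592 = 2(0.92 − 0.777)/0.0592 = 4.831, so Q = 6.78 × 10^4.
With Q = [Zn²⁺]·[Cu⁺]^2/[Cu²⁺]^2 and the known concentrations, [Zn²⁺] in the numerator gives [Zn²⁺] = 0.027 M.

0.027 M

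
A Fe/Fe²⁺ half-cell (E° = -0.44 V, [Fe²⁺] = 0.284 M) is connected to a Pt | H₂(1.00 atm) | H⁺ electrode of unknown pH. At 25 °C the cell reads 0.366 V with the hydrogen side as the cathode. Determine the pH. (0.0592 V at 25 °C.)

pH = 1.52

E°_cell = 0.44 V and n = 2.
log Q = n(E° − E)/0.0592 = 2×(0.44 − 0.366)/0.0592 = 2.500.
With Q = [Fe²⁺]·P(H₂) / [H⁺]^2, solving for [H⁺] gives log[H⁺] = -1.523, so pH = 1.52.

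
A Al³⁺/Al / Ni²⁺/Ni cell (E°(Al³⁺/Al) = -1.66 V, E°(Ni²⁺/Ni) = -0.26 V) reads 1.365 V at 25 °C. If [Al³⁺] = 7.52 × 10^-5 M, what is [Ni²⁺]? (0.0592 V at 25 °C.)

1.2 × 10^-4 M

From the Nernst equation, log Q = n(E° − E)/0.0592 = 6(1.40 − 1.365)/0.0592 = 3.547, so Q = 3530.
With Q = [Al³⁺]^2/[Ni²⁺]^3 and the known concentrations, [Ni²⁺]^3 in the denominator gives [Ni²⁺] = 1.2 × 10^-4 M.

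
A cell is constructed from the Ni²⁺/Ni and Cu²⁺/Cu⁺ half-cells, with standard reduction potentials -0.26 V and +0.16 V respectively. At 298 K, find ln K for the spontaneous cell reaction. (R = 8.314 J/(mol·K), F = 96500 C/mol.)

ln K = 32.7

E°_cell = +0.16 − (-0.26) = 0.42 V, with n = 2 electrons transferred.
At equilibrium E = 0, so the Nernst equation gives ln K = nFE°/RT = (2)(96500)(0.42)/((8.314)(298)) = 32.72.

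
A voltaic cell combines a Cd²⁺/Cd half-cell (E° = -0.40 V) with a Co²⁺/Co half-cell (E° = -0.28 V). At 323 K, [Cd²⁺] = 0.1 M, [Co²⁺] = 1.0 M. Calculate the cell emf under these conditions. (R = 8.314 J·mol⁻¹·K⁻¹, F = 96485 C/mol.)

0.152 V

The Co²⁺/Co couple has the higher reduction potential and acts as the cathode, so E°_cell = -0.28 − (-0.40) = 0.12 V.
Balancing electrons gives n = 2; the reaction quotient is Q = [Cd²⁺]/[Co²⁺] = 0.100.
E = E° − (RT/nF) ln Q = 0.12 − (8.314×323)/(2×96485) × (-2.303) = 0.120 + 0.032 = 0.152 V.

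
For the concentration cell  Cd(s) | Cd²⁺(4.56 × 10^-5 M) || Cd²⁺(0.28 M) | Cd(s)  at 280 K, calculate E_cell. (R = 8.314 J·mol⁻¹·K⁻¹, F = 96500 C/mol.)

0.11 V

Both half-cells are Cd²⁺/Cd, so E°_cell = 0. The concentrated side is the cathode; the cell reaction moves Cd²⁺ from high to low concentration with n = 2.
Q = [Cd²⁺]_dilute/[Cd²⁺]_conc = 4.56 × 10^-5/0.28 = 1.63 × 10^-4.
E = 0 − (RT/nF) ln Q = −((8.314×280)/(2×96500))(-8.723) = 0.1052 V.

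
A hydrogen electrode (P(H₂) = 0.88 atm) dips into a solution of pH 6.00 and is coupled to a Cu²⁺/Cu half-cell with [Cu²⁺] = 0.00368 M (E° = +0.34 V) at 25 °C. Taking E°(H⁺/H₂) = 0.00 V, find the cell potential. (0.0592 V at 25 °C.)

The Cu²⁺/Cu couple is the cathode, so E°_cell = 0.34 V; n = 2.
[H⁺] = 10^(−6.00) = 1 × 10^-6 M, and Q = [H⁺]^2 / ([Cu²⁺]·P(H₂)) = 3.09 × 10^-10.
E = E° − (0.0592/2) log Q = 0.34 − (0.0592/2)(-9.510) = 0.621 V.

0.62 V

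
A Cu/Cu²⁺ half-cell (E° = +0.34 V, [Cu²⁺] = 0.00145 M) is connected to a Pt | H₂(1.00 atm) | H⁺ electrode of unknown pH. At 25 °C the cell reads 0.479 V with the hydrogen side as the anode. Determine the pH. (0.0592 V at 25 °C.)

pH = 3.77

E°_cell = 0.34 V and n = 2.
log Q = n(E° − E)/0.0592 = 2×(0.34 − 0.479)/0.0592 = -4.696.
With Q = [H⁺]^2 / ([Cu²⁺]·P(H₂)), solving for [H⁺] gives log[H⁺] = -3.767, so pH = 3.77.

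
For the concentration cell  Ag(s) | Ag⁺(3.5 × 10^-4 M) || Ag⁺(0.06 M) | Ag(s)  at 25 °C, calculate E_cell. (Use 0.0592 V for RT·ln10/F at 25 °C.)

0.13 V

Both half-cells are Ag⁺/Ag, so E°_cell = 0. The concentrated side is the cathode; the cell reaction moves Ag⁺ from high to low concentration with n = 1.
Q = [Ag⁺]_dilute/[Ag⁺]_conc = 3.5 × 10^-4/0.06 = 0.00583.
E = 0 − (0.0592/1) log Q = −(0.0592/1)(-2.234) = 0.1323 V.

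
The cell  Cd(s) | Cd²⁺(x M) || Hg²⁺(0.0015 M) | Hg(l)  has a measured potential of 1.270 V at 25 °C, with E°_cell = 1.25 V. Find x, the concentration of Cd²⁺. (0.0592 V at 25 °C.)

From the Nernst equation, log Q = n(E° − E)/0.0592 = 2(1.25 − 1.270)/0.0592 = -0.676, so Q = 0.211.
With Q = [Cd²⁺]/[Hg²⁺] and the known concentrations, [Cd²⁺] in the numerator gives [Cd²⁺] = 3.2 × 10^-4 M.

3.2 × 10^-4 M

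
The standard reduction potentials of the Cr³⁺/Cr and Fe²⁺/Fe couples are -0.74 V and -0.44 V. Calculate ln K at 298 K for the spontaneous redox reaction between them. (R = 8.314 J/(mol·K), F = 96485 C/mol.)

ln K = 70.1

E°_cell = -0.44 − (-0.74) = 0.30 V, with n = 6 electrons transferred.
At equilibrium E = 0, so the Nernst equation gives ln K = nFE°/RT = (6)(96485)(0.30)/((8.314)(298)) = 70.10.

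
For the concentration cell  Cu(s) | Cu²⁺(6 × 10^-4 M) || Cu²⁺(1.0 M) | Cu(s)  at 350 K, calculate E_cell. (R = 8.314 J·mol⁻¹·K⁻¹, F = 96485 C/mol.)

0.11 V

Both half-cells are Cu²⁺/Cu, so E°_cell = 0. The concentrated side is the cathode; the cell reaction moves Cu²⁺ from high to low concentration with n = 2.
Q = [Cu²⁺]_dilute/[Cu²⁺]_conc = 6 × 10^-4/1.0 = 6 × 10^-4.
E = 0 − (RT/nF) ln Q = −((8.314×350)/(2×96485))(-7.419) = 0.1119 V.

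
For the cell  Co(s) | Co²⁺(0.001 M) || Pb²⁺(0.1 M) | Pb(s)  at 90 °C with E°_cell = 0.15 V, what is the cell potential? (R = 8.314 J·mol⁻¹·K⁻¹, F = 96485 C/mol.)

Balancing electrons gives n = 2; the reaction quotient is Q = [Co²⁺]/[Pb²⁺] = 0.0100.
E = E° − (RT/nF) ln Q = 0.15 − (8.314×363)/(2×96485) × (-4.605) = 0.150 + 0.072 = 0.222 V.

0.222 V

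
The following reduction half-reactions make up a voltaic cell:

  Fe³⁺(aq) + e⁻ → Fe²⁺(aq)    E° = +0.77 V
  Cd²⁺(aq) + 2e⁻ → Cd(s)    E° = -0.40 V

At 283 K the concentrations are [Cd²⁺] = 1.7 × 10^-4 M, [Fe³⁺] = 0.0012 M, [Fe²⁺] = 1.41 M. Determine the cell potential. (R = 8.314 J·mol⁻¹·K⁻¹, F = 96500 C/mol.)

The Fe³⁺/Fe²⁺ couple has the higher reduction potential and acts as the cathode, so E°_cell = +0.77 − (-0.40) = 1.17 V.
Balancing electrons gives n = 2; the reaction quotient is Q = [Cd²⁺]·[Fe²⁺]^2/[Fe³⁺]^2 = 235.
E = E° − (RT/nF) ln Q = 1.17 − (8.314×283)/(2×96500) × (5.458) = 1.170 − 0.067 = 1.103 V.

1.10 V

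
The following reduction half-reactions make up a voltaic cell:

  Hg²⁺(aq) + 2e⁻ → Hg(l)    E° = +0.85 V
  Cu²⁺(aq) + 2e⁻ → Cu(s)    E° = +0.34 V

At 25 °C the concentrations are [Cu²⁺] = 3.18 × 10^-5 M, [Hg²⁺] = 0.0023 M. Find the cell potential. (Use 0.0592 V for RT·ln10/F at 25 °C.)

0.565 V

The Hg²⁺/Hg couple has the higher reduction potential and acts as the cathode, so E°_cell = +0.85 − (+0.34) = 0.51 V.
Balancing electrons gives n = 2; the reaction quotient is Q = [Cu²⁺]/[Hg²⁺] = 0.0138.
At 25 °C, E = E° − (0.0592/n) log Q = 0.51 − (0.0592/2)(-1.859) = 0.510 + 0.055 = 0.565 V.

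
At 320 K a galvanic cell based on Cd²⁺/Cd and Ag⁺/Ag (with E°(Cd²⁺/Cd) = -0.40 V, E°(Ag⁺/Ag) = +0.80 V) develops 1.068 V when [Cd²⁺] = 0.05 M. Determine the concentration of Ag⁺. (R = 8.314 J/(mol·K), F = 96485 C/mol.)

0.0019 M

From the Nernst equation, ln Q = nF(E° − E)/RT = 2×96485×(1.20 − 1.068)/(8.314×320) = 9.574, so Q = 1.44 × 10^4.
With Q = [Cd²⁺]/[Ag⁺]^2 and the known concentrations, [Ag⁺]^2 in the denominator gives [Ag⁺] = 0.0019 M.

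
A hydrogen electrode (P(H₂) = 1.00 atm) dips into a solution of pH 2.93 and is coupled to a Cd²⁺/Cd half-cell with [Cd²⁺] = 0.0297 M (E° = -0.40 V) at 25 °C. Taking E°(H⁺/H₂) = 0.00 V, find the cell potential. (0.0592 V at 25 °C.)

0.27 V

The hydrogen couple is the cathode, so E°_cell = 0.40 V; n = 2.
[H⁺] = 10^(−2.93) = 0.0012 M, and Q = [Cd²⁺]·P(H₂) / [H⁺]^2 = 2.15 × 10^4.
E = E° − (0.0592/2) log Q = 0.40 − (0.0592/2)(4.333) = 0.272 V.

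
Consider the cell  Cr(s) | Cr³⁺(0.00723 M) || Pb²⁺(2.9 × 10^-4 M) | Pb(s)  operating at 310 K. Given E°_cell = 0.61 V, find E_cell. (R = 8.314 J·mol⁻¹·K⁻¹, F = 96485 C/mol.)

0.545 V

Balancing electrons gives n = 6; the reaction quotient is Q = [Cr³⁺]^2/[Pb²⁺]^3 = 2.14 × 10^6.
E = E° − (RT/nF) ln Q = 0.61 − (8.314×310)/(6×96485) × (14.578) = 0.610 − 0.065 = 0.545 V.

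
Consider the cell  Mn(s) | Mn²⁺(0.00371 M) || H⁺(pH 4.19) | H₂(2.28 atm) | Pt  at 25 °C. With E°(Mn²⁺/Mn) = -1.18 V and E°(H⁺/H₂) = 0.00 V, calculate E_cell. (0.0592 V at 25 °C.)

0.99 V

The hydrogen couple is the cathode, so E°_cell = 1.18 V; n = 2.
[H⁺] = 10^(−4.19) = 6.5 × 10^-5 M, and Q = [Mn²⁺]·P(H₂) / [H⁺]^2 = 2.03 × 10^6.
E = E° − (0.0592/2) log Q = 1.18 − (0.0592/2)(6.307) = 0.993 V.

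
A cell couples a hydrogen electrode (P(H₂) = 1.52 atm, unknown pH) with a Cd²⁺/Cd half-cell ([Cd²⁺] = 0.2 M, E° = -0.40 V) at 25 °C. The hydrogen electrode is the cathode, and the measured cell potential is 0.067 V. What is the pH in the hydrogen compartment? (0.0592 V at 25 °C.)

E°_cell = 0.40 V and n = 2.
log Q = n(E° − E)/0.0592 = 2×(0.40 − 0.067)/0.0592 = 11.250.
With Q = [Cd²⁺]·P(H₂) / [H⁺]^2, solving for [H⁺] gives log[H⁺] = -5.884, so pH = 5.88.

pH = 5.88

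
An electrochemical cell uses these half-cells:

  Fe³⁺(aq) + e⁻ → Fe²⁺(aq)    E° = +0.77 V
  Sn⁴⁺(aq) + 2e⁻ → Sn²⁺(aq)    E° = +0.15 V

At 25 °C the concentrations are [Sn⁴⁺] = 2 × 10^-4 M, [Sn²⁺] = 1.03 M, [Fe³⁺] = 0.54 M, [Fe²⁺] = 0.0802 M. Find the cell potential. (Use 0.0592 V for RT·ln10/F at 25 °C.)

The Fe³⁺/Fe²⁺ couple has the higher reduction potential and acts as the cathode, so E°_cell = +0.77 − (+0.15) = 0.62 V.
Balancing electrons gives n = 2; the reaction quotient is Q = [Sn⁴⁺]·[Fe²⁺]^2/([Sn²⁺]·[Fe³⁺]^2) = 4.28 × 10^-6.
At 25 °C, E = E° − (0.0592/n) log Q = 0.62 − (0.0592/2)(-5.368) = 0.620 + 0.159 = 0.779 V.

0.779 V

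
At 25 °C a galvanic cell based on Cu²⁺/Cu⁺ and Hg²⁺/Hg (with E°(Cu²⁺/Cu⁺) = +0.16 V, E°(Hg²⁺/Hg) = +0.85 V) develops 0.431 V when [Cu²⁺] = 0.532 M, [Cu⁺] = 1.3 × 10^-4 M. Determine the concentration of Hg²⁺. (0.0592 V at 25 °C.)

0.03 M

From the Nernst equation, log Q = n(E° − E)/0.0592 = 2(0.69 − 0.431)/0.0592 = 8.750, so Q = 5.62 × 10^8.
With Q = [Cu²⁺]^2/([Cu⁺]^2·[Hg²⁺]) and the known concentrations, [Hg²⁺] in the denominator gives [Hg²⁺] = 0.03 M.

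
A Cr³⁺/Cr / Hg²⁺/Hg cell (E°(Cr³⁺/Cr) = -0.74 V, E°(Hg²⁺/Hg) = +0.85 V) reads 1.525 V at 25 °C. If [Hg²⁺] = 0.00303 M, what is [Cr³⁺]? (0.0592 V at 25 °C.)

From the Nernst equation, log Q = n(E° − E)/0.0592 = 6(1.59 − 1.525)/0.0592 = 6.588, so Q = 3.87 × 10^6.
With Q = [Cr³⁺]^2/[Hg²⁺]^3 and the known concentrations, [Cr³⁺]^2 in the numerator gives [Cr³⁺] = 0.33 M.

0.33 M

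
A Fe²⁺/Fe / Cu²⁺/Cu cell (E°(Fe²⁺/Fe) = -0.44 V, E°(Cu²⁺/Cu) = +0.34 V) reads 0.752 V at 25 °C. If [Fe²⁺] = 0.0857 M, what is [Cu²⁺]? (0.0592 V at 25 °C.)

From the Nernst equation, log Q = n(E° − E)/0.0592 = 2(0.78 − 0.752)/0.0592 = 0.946, so Q = 8.83.
With Q = [Fe²⁺]/[Cu²⁺] and the known concentrations, [Cu²⁺] in the denominator gives [Cu²⁺] = 0.0097 M.

0.0097 M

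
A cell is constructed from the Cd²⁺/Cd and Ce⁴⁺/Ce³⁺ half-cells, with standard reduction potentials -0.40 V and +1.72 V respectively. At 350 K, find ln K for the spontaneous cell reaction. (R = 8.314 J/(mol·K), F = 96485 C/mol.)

E°_cell = +1.72 − (-0.40) = 2.12 V, with n = 2 electrons transferred.
At equilibrium E = 0, so the Nernst equation gives ln K = nFE°/RT = (2)(96485)(2.12)/((8.314)(350)) = 140.59.

ln K = 140.6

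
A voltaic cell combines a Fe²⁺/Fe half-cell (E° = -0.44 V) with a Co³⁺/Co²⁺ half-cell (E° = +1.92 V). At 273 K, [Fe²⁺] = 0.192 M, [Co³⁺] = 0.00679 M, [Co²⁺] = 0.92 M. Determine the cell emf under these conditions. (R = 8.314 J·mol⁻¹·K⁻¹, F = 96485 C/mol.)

2.26 V

The Co³⁺/Co²⁺ couple has the higher reduction potential and acts as the cathode, so E°_cell = +1.92 − (-0.44) = 2.36 V.
Balancing electrons gives n = 2; the reaction quotient is Q = [Fe²⁺]·[Co²⁺]^2/[Co³⁺]^2 = 3520.
E = E° − (RT/nF) ln Q = 2.36 − (8.314×273)/(2×96485) × (8.168) = 2.360 − 0.096 = 2.264 V.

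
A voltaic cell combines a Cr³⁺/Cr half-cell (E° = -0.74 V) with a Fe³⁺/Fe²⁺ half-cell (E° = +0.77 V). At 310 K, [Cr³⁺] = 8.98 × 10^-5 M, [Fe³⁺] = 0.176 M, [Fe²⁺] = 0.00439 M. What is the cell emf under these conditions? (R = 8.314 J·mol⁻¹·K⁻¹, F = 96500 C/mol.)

1.69 V

The Fe³⁺/Fe²⁺ couple has the higher reduction potential and acts as the cathode, so E°_cell = +0.77 − (-0.74) = 1.51 V.
Balancing electrons gives n = 3; the reaction quotient is Q = [Cr³⁺]·[Fe²⁺]^3/[Fe³⁺]^3 = 1.39 × 10^-9.
E = E° − (RT/nF) ln Q = 1.51 − (8.314×310)/(3×96500) × (-20.391) = 1.510 + 0.182 = 1.692 V.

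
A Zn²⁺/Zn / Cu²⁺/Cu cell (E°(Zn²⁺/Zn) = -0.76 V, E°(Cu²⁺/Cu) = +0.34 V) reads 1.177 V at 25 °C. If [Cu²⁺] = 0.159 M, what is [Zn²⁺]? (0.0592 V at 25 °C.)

From the Nernst equation, log Q = n(E° − E)/0.0592 = 2(1.10 − 1.177)/0.0592 = -2.601, so Q = 0.00250.
With Q = [Zn²⁺]/[Cu²⁺] and the known concentrations, [Zn²⁺] in the numerator gives [Zn²⁺] = 4 × 10^-4 M.

4 × 10^-4 M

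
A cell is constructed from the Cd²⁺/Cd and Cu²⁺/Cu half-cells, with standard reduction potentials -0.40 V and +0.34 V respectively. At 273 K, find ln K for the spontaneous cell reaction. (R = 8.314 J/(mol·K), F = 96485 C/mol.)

ln K = 62.9

E°_cell = +0.34 − (-0.40) = 0.74 V, with n = 2 electrons transferred.
At equilibrium E = 0, so the Nernst equation gives ln K = nFE°/RT = (2)(96485)(0.74)/((8.314)(273)) = 62.91.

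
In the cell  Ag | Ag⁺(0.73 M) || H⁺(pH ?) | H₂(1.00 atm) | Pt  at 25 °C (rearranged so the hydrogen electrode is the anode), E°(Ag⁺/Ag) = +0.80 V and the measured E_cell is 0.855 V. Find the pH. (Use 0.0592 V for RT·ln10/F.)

E°_cell = 0.80 V and n = 2.
log Q = n(E° − E)/0.0592 = 2×(0.80 − 0.855)/0.0592 = -1.858.
With Q = [H⁺]^2 / ([Ag⁺]^2·P(H₂)), solving for [H⁺] gives log[H⁺] = -1.066, so pH = 1.07.

pH = 1.07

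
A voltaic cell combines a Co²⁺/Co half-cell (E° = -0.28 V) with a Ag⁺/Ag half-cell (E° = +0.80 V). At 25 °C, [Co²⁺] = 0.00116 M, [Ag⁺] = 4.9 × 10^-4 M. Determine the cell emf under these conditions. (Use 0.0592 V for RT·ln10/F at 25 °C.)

0.971 V

The Ag⁺/Ag couple has the higher reduction potential and acts as the cathode, so E°_cell = +0.80 − (-0.28) = 1.08 V.
Balancing electrons gives n = 2; the reaction quotient is Q = [Co²⁺]/[Ag⁺]^2 = 4830.
At 25 °C, E = E° − (0.0592/n) log Q = 1.08 − (0.0592/2)(3.684) = 1.080 − 0.109 = 0.971 V.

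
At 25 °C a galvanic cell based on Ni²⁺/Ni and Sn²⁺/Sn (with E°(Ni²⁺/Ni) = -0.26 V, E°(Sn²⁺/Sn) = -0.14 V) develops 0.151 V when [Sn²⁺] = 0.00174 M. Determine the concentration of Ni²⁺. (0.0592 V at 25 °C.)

From the Nernst equation, log Q = n(E° − E)/0.0592 = 2(0.12 − 0.151)/0.0592 = -1.047, so Q = 0.0897.
With Q = [Ni²⁺]/[Sn²⁺] and the known concentrations, [Ni²⁺] in the numerator gives [Ni²⁺] = 1.6 × 10^-4 M.

1.6 × 10^-4 M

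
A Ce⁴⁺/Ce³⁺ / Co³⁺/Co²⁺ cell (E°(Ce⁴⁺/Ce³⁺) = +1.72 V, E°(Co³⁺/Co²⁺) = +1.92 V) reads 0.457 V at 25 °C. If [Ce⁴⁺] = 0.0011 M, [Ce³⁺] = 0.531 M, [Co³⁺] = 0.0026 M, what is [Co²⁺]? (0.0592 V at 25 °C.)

From the Nernst equation, log Q = n(E° − E)/0.0592 = 1(0.20 − 0.457)/0.0592 = -4.341, so Q = 4.56 × 10^-5.
With Q = [Ce⁴⁺]·[Co²⁺]/([Ce³⁺]·[Co³⁺]) and the known concentrations, [Co²⁺] in the numerator gives [Co²⁺] = 5.7 × 10^-5 M.

5.7 × 10^-5 M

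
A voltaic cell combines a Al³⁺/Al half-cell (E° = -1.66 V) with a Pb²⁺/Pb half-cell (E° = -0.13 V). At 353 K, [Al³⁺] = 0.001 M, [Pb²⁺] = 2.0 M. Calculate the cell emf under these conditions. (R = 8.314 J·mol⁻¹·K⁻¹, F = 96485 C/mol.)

1.61 V

The Pb²⁺/Pb couple has the higher reduction potential and acts as the cathode, so E°_cell = -0.13 − (-1.66) = 1.53 V.
Balancing electrons gives n = 6; the reaction quotient is Q = [Al³⁺]^2/[Pb²⁺]^3 = 1.25 × 10^-7.
E = E° − (RT/nF) ln Q = 1.53 − (8.314×353)/(6×96485) × (-15.895) = 1.530 + 0.081 = 1.611 V.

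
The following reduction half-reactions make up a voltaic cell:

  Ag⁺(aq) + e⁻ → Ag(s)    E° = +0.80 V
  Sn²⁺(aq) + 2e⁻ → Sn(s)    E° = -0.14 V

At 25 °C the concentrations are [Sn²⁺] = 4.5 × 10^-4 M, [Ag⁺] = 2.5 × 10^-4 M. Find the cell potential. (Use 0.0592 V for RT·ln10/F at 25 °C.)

0.826 V

The Ag⁺/Ag couple has the higher reduction potential and acts as the cathode, so E°_cell = +0.80 − (-0.14) = 0.94 V.
Balancing electrons gives n = 2; the reaction quotient is Q = [Sn²⁺]/[Ag⁺]^2 = 7200.
At 25 °C, E = E° − (0.0592/n) log Q = 0.94 − (0.0592/2)(3.857) = 0.940 − 0.114 = 0.826 V.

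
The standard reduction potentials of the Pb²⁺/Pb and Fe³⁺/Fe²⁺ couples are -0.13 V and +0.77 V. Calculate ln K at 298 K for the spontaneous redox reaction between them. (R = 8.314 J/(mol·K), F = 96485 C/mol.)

E°_cell = +0.77 − (-0.13) = 0.90 V, with n = 2 electrons transferred.
At equilibrium E = 0, so the Nernst equation gives ln K = nFE°/RT = (2)(96485)(0.90)/((8.314)(298)) = 70.10.

ln K = 70.1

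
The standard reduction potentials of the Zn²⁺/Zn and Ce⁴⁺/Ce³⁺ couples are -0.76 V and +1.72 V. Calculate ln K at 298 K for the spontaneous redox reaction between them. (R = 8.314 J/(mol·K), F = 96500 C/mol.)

ln K = 193.2

E°_cell = +1.72 − (-0.76) = 2.48 V, with n = 2 electrons transferred.
At equilibrium E = 0, so the Nernst equation gives ln K = nFE°/RT = (2)(96500)(2.48)/((8.314)(298)) = 193.19.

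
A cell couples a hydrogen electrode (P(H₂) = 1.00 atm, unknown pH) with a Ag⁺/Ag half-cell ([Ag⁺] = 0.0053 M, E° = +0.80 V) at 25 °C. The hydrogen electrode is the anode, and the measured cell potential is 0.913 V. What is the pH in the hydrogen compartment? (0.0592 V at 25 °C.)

E°_cell = 0.80 V and n = 2.
log Q = n(E° − E)/0.0592 = 2×(0.80 − 0.913)/0.0592 = -3.818.
With Q = [H⁺]^2 / ([Ag⁺]^2·P(H₂)), solving for [H⁺] gives log[H⁺] = -4.185, so pH = 4.18.

pH = 4.18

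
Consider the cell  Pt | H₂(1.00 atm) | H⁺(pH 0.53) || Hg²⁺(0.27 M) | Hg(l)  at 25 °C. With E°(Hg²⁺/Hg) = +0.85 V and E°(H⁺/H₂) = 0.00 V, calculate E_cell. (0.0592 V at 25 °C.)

The Hg²⁺/Hg couple is the cathode, so E°_cell = 0.85 V; n = 2.
[H⁺] = 10^(−0.53) = 0.30 M, and Q = [H⁺]^2 / ([Hg²⁺]·P(H₂)) = 0.323.
E = E° − (0.0592/2) log Q = 0.85 − (0.0592/2)(-0.491) = 0.865 V.

0.86 V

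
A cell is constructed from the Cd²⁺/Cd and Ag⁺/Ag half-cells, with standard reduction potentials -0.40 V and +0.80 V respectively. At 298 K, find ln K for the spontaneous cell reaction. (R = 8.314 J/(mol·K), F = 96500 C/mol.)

E°_cell = +0.80 − (-0.40) = 1.20 V, with n = 2 electrons transferred.
At equilibrium E = 0, so the Nernst equation gives ln K = nFE°/RT = (2)(96500)(1.20)/((8.314)(298)) = 93.48.

ln K = 93.5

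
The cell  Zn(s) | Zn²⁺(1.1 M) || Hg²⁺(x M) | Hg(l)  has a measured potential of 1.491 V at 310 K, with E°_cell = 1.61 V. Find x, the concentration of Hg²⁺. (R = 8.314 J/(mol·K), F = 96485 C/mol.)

From the Nernst equation, ln Q = nF(E° − E)/RT = 2×96485×(1.61 − 1.491)/(8.314×310) = 8.910, so Q = 7400.
With Q = [Zn²⁺]/[Hg²⁺] and the known concentrations, [Hg²⁺] in the denominator gives [Hg²⁺] = 1.5 × 10^-4 M.

1.5 × 10^-4 M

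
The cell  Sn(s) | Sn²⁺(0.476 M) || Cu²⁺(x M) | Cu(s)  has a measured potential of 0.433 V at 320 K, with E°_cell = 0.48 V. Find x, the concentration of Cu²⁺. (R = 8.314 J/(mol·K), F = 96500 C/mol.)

From the Nernst equation, ln Q = nF(E° − E)/RT = 2×96500×(0.48 − 0.433)/(8.314×320) = 3.410, so Q = 30.3.
With Q = [Sn²⁺]/[Cu²⁺] and the known concentrations, [Cu²⁺] in the denominator gives [Cu²⁺] = 0.016 M.

0.016 M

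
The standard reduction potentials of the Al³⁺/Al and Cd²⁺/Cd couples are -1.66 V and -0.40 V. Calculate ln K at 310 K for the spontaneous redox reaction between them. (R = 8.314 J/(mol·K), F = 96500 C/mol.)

ln K = 283.1

E°_cell = -0.40 − (-1.66) = 1.26 V, with n = 6 electrons transferred.
At equilibrium E = 0, so the Nernst equation gives ln K = nFE°/RT = (6)(96500)(1.26)/((8.314)(310)) = 283.06.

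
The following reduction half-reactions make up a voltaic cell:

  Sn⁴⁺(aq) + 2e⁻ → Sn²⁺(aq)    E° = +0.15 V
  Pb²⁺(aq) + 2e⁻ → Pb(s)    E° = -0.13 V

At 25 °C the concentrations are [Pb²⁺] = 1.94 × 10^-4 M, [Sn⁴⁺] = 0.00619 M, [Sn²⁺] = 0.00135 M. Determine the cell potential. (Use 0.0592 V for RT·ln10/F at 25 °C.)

The Sn⁴⁺/Sn²⁺ couple has the higher reduction potential and acts as the cathode, so E°_cell = +0.15 − (-0.13) = 0.28 V.
Balancing electrons gives n = 2; the reaction quotient is Q = [Pb²⁺]·[Sn²⁺]/[Sn⁴⁺] = 4.23 × 10^-5.
At 25 °C, E = E° − (0.0592/n) log Q = 0.28 − (0.0592/2)(-4.374) = 0.280 + 0.129 = 0.409 V.

0.409 V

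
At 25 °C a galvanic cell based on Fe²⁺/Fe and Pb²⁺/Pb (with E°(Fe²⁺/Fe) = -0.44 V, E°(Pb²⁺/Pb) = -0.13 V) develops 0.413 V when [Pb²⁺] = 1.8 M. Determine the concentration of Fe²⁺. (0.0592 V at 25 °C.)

6 × 10^-4 M

From the Nernst equation, log Q = n(E° − E)/0.0592 = 2(0.31 − 0.413)/0.0592 = -3.480, so Q = 3.31 × 10^-4.
With Q = [Fe²⁺]/[Pb²⁺] and the known concentrations, [Fe²⁺] in the numerator gives [Fe²⁺] = 6 × 10^-4 M.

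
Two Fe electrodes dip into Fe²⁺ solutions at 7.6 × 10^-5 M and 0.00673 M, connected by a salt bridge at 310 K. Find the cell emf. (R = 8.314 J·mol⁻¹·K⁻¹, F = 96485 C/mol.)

Both half-cells are Fe²⁺/Fe, so E°_cell = 0. The concentrated side is the cathode; the cell reaction moves Fe²⁺ from high to low concentration with n = 2.
Q = [Fe²⁺]_dilute/[Fe²⁺]_conc = 7.6 × 10^-5/0.00673 = 0.0113.
E = 0 − (RT/nF) ln Q = −((8.314×310)/(2×96485))(-4.484) = 0.0599 V.

0.060 V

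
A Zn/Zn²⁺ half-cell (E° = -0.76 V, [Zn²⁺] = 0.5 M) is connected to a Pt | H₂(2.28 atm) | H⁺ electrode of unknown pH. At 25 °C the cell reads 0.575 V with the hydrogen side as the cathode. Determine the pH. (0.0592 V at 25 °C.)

E°_cell = 0.76 V and n = 2.
log Q = n(E° − E)/0.0592 = 2×(0.76 − 0.575)/0.0592 = 6.250.
With Q = [Zn²⁺]·P(H₂) / [H⁺]^2, solving for [H⁺] gives log[H⁺] = -3.097, so pH = 3.10.

pH = 3.10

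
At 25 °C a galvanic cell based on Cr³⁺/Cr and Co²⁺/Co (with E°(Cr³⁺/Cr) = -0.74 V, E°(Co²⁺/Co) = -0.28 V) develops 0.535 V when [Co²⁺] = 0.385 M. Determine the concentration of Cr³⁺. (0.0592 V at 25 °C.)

3.8 × 10^-5 M

From the Nernst equation, log Q = n(E° − E)/0.0592 = 6(0.46 − 0.535)/0.0592 = -7.601, so Q = 2.5 × 10^-8.
With Q = [Cr³⁺]^2/[Co²⁺]^3 and the known concentrations, [Cr³⁺]^2 in the numerator gives [Cr³⁺] = 3.8 × 10^-5 M.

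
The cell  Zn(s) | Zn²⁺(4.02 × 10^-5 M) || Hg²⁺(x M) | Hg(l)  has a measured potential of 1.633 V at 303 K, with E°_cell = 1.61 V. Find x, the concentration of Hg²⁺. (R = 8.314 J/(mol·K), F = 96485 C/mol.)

From the Nernst equation, ln Q = nF(E° − E)/RT = 2×96485×(1.61 − 1.633)/(8.314×303) = -1.762, so Q = 0.172.
With Q = [Zn²⁺]/[Hg²⁺] and the known concentrations, [Hg²⁺] in the denominator gives [Hg²⁺] = 2.3 × 10^-4 M.

2.3 × 10^-4 M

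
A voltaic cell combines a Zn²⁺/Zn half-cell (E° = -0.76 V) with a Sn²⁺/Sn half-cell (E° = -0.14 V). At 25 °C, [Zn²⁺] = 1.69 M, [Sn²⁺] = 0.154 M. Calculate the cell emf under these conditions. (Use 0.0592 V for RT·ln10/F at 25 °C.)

0.589 V

The Sn²⁺/Sn couple has the higher reduction potential and acts as the cathode, so E°_cell = -0.14 − (-0.76) = 0.62 V.
Balancing electrons gives n = 2; the reaction quotient is Q = [Zn²⁺]/[Sn²⁺] = 11.0.
At 25 °C, E = E° − (0.0592/n) log Q = 0.62 − (0.0592/2)(1.040) = 0.620 − 0.031 = 0.589 V.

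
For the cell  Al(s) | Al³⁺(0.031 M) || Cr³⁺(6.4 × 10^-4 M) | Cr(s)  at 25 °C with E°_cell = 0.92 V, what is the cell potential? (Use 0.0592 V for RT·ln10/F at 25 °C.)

0.887 V

Balancing electrons gives n = 3; the reaction quotient is Q = [Al³⁺]/[Cr³⁺] = 48.4.
At 25 °C, E = E° − (0.0592/n) log Q = 0.92 − (0.0592/3)(1.685) = 0.920 − 0.033 = 0.887 V.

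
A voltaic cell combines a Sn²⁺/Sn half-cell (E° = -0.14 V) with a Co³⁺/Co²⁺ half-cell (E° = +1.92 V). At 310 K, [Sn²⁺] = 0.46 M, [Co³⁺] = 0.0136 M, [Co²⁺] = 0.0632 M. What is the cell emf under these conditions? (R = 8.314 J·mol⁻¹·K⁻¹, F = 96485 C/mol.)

The Co³⁺/Co²⁺ couple has the higher reduction potential and acts as the cathode, so E°_cell = +1.92 − (-0.14) = 2.06 V.
Balancing electrons gives n = 2; the reaction quotient is Q = [Sn²⁺]·[Co²⁺]^2/[Co³⁺]^2 = 9.93.
E = E° − (RT/nF) ln Q = 2.06 − (8.314×310)/(2×96485) × (2.296) = 2.060 − 0.031 = 2.029 V.

2.03 V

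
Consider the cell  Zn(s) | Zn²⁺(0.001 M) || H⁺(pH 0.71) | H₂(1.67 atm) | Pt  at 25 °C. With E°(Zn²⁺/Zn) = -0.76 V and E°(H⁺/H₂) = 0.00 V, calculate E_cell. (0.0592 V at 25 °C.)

The hydrogen couple is the cathode, so E°_cell = 0.76 V; n = 2.
[H⁺] = 10^(−0.71) = 0.19 M, and Q = [Zn²⁺]·P(H₂) / [H⁺]^2 = 0.0439.
E = E° − (0.0592/2) log Q = 0.76 − (0.0592/2)(-1.357) = 0.800 V.

0.80 V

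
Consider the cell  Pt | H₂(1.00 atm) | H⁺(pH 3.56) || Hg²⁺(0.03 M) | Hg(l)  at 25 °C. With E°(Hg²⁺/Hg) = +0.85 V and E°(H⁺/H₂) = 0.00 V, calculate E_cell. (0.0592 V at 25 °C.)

1.02 V

The Hg²⁺/Hg couple is the cathode, so E°_cell = 0.85 V; n = 2.
[H⁺] = 10^(−3.56) = 2.8 × 10^-4 M, and Q = [H⁺]^2 / ([Hg²⁺]·P(H₂)) = 2.53 × 10^-6.
E = E° − (0.0592/2) log Q = 0.85 − (0.0592/2)(-5.597) = 1.016 V.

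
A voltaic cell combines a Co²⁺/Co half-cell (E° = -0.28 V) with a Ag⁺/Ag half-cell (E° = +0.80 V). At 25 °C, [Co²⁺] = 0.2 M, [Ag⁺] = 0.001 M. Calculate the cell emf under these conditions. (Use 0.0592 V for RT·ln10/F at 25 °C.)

The Ag⁺/Ag couple has the higher reduction potential and acts as the cathode, so E°_cell = +0.80 − (-0.28) = 1.08 V.
Balancing electrons gives n = 2; the reaction quotient is Q = [Co²⁺]/[Ag⁺]^2 = 2 × 10^5.
At 25 °C, E = E° − (0.0592/n) log Q = 1.08 − (0.0592/2)(5.301) = 1.080 − 0.157 = 0.923 V.

0.923 V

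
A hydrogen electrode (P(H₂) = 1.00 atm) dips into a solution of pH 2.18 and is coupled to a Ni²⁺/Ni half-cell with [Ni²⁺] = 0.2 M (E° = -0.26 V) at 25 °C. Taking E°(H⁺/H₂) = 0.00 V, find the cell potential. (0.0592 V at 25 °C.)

0.15 V

The hydrogen couple is the cathode, so E°_cell = 0.26 V; n = 2.
[H⁺] = 10^(−2.18) = 0.0066 M, and Q = [Ni²⁺]·P(H₂) / [H⁺]^2 = 4580.
E = E° − (0.0592/2) log Q = 0.26 − (0.0592/2)(3.661) = 0.152 V.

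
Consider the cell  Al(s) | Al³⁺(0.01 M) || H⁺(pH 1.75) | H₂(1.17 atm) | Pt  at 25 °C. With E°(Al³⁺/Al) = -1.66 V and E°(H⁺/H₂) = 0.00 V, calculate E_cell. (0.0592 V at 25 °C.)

The hydrogen couple is the cathode, so E°_cell = 1.66 V; n = 6.
[H⁺] = 10^(−1.75) = 0.018 M, and Q = [Al³⁺]^2·P(H₂)^3 / [H⁺]^6 = 5.06 × 10^6.
E = E° − (0.0592/6) log Q = 1.66 − (0.0592/6)(6.705) = 1.594 V.

1.59 V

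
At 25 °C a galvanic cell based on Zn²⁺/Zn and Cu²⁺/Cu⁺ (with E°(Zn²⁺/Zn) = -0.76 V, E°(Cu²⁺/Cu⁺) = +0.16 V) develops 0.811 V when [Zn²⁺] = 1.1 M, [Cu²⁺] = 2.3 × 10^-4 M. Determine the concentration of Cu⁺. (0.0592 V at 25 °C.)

0.015 M

From the Nernst equation, log Q = n(E° − E)/0.0592 = 2(0.92 − 0.811)/0.0592 = 3.682, so Q = 4810.
With Q = [Zn²⁺]·[Cu⁺]^2/[Cu²⁺]^2 and the known concentrations, [Cu⁺]^2 in the numerator gives [Cu⁺] = 0.015 M.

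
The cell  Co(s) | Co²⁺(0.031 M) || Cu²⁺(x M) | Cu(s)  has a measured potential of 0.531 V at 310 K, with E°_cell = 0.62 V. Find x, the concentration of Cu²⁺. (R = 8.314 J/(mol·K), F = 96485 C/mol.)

4 × 10^-5 M

From the Nernst equation, ln Q = nF(E° − E)/RT = 2×96485×(0.62 − 0.531)/(8.314×310) = 6.664, so Q = 783.
With Q = [Co²⁺]/[Cu²⁺] and the known concentrations, [Cu²⁺] in the denominator gives [Cu²⁺] = 4 × 10^-5 M.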